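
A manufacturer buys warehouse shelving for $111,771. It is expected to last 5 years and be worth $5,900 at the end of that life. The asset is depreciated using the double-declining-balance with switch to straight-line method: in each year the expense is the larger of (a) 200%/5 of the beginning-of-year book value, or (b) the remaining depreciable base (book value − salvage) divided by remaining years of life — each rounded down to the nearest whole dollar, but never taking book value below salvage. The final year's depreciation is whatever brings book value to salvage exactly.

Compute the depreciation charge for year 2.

Depreciable base = $111,771 − $5,900 = $105,871.
Year 1: DB = ⌊$111,771 × 200%/5⌋ = $44,708; SL = ⌊$105,871/5⌋ = $21,174 → take DB $44,708. Book value $67,063.
Year 2: DB = ⌊$67,063 × 200%/5⌋ = $26,825; SL = ⌊$61,163/4⌋ = $15,290 → take DB $26,825. Book value $40,238.

$26,825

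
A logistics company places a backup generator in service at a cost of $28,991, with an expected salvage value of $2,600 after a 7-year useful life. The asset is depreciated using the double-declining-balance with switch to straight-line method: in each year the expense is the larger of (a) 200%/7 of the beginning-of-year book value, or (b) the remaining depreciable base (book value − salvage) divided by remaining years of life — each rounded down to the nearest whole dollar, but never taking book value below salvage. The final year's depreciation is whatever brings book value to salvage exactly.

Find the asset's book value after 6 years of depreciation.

$3,852

Depreciable base = $28,991 − $2,600 = $26,391.
Year 1: DB = ⌊$28,991 × 200%/7⌋ = $8,283; SL = ⌊$26,391/7⌋ = $3,770 → take DB $8,283. Book value $20,708.
Year 2: DB = ⌊$20,708 × 200%/7⌋ = $5,916; SL = ⌊$18,108/6⌋ = $3,018 → take DB $5,916. Book value $14,792.
Year 3: DB = ⌊$14,792 × 200%/7⌋ = $4,226; SL = ⌊$12,192/5⌋ = $2,438 → take DB $4,226. Book value $10,566.
Year 4: DB = ⌊$10,566 × 200%/7⌋ = $3,018; SL = ⌊$7,966/4⌋ = $1,991 → take DB $3,018. Book value $7,548.
Year 5: DB = ⌊$7,548 × 200%/7⌋ = $2,156; SL = ⌊$4,948/3⌋ = $1,649 → take DB $2,156. Book value $5,392.
Year 6: DB = ⌊$5,392 × 200%/7⌋ = $1,540; SL = ⌊$2,792/2⌋ = $1,396 → take DB $1,540. Book value $3,852.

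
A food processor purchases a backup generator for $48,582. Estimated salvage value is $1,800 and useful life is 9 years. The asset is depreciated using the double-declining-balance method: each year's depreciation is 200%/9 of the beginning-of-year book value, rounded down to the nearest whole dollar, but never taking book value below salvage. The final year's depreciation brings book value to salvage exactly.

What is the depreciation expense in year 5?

$3,951

Depreciable base = $48,582 − $1,800 = $46,782.
Year 1: ⌊$48,582 × 200%/9⌋ = $10,796. Book value $37,786.
Year 2: ⌊$37,786 × 200%/9⌋ = $8,396. Book value $29,390.
Year 3: ⌊$29,390 × 200%/9⌋ = $6,531. Book value $22,859.
Year 4: ⌊$22,859 × 200%/9⌋ = $5,079. Book value $17,780.
Year 5: ⌊$17,780 × 200%/9⌋ = $3,951. Book value $13,829.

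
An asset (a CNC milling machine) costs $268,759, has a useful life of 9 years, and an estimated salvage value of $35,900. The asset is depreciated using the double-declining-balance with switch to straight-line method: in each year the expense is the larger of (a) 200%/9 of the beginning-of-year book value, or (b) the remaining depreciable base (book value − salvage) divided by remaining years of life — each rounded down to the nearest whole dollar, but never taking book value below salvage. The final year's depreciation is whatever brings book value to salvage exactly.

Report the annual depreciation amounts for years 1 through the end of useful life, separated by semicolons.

$59,724; $46,452; $36,129; $28,100; $21,856; $16,999; $13,222; $10,283; $94

Depreciable base = $268,759 − $35,900 = $232,859.
Year 1: DB = ⌊$268,759 × 200%/9⌋ = $59,724; SL = ⌊$232,859/9⌋ = $25,873 → take DB $59,724. Book value $209,035.
Year 2: DB = ⌊$209,035 × 200%/9⌋ = $46,452; SL = ⌊$173,135/8⌋ = $21,641 → take DB $46,452. Book value $162,583.
Year 3: DB = ⌊$162,583 × 200%/9⌋ = $36,129; SL = ⌊$126,683/7⌋ = $18,097 → take DB $36,129. Book value $126,454.
Year 4: DB = ⌊$126,454 × 200%/9⌋ = $28,100; SL = ⌊$90,554/6⌋ = $15,092 → take DB $28,100. Book value $98,354.
Year 5: DB = ⌊$98,354 × 200%/9⌋ = $21,856; SL = ⌊$62,454/5⌋ = $12,490 → take DB $21,856. Book value $76,498.
Year 6: DB = ⌊$76,498 × 200%/9⌋ = $16,999; SL = ⌊$40,598/4⌋ = $10,149 → take DB $16,999. Book value $59,499.
Year 7: DB = ⌊$59,499 × 200%/9⌋ = $13,222; SL = ⌊$23,599/3⌋ = $7,866 → take DB $13,222. Book value $46,277.
Year 8: DB = ⌊$46,277 × 200%/9⌋ = $10,283; SL = ⌊$10,377/2⌋ = $5,188 → take DB $10,283. Book value $35,994.
Year 9 (final): $35,994 − $35,900 = $94. Book value $35,900.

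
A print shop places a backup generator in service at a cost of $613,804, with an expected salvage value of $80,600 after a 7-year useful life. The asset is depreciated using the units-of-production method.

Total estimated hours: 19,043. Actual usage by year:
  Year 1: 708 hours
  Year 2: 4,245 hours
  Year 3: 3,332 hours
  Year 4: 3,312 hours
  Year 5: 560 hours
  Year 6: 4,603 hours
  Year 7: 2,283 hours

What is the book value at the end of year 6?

Depreciable base = $613,804 − $80,600 = $533,204.
Rate = $533,204 / 19,043 hours = $28 per hour.
Year 1: 708 × $28 = $19,824. Book value $593,980.
Year 2: 4,245 × $28 = $118,860. Book value $475,120.
Year 3: 3,332 × $28 = $93,296. Book value $381,824.
Year 4: 3,312 × $28 = $92,736. Book value $289,088.
Year 5: 560 × $28 = $15,680. Book value $273,408.
Year 6: 4,603 × $28 = $128,884. Book value $144,524.

$144,524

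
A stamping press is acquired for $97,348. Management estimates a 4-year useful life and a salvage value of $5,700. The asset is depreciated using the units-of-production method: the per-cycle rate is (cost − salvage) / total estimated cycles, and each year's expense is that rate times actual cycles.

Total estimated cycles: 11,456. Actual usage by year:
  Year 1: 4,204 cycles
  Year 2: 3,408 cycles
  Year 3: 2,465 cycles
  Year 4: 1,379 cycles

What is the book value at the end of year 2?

$36,452

Depreciable base = $97,348 − $5,700 = $91,648.
Rate = $91,648 / 11,456 cycles = $8 per cycle.
Year 1: 4,204 × $8 = $33,632. Book value $63,716.
Year 2: 3,408 × $8 = $27,264. Book value $36,452.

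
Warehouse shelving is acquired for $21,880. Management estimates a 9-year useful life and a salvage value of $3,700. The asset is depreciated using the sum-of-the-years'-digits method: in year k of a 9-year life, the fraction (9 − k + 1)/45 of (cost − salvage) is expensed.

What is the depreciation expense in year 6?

$1,616

Depreciable base = $21,880 − $3,700 = $18,180.
Sum of the years' digits = 9+8+7+6+5+4+3+2+1 = 45.
Year 1: $18,180 × 9/45 = $3,636. Book value $18,244.
Year 2: $18,180 × 8/45 = $3,232. Book value $15,012.
Year 3: $18,180 × 7/45 = $2,828. Book value $12,184.
Year 4: $18,180 × 6/45 = $2,424. Book value $9,760.
Year 5: $18,180 × 5/45 = $2,020. Book value $7,740.
Year 6: $18,180 × 4/45 = $1,616. Book value $6,124.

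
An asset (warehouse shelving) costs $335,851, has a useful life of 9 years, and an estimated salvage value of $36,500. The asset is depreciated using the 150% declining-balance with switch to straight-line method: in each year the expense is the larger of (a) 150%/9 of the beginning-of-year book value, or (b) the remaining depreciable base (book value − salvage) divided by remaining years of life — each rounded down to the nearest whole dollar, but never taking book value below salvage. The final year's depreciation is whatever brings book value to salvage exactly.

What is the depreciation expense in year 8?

Depreciable base = $335,851 − $36,500 = $299,351.
Year 1: DB = ⌊$335,851 × 150%/9⌋ = $55,975; SL = ⌊$299,351/9⌋ = $33,261 → take DB $55,975. Book value $279,876.
Year 2: DB = ⌊$279,876 × 150%/9⌋ = $46,646; SL = ⌊$243,376/8⌋ = $30,422 → take DB $46,646. Book value $233,230.
Year 3: DB = ⌊$233,230 × 150%/9⌋ = $38,871; SL = ⌊$196,730/7⌋ = $28,104 → take DB $38,871. Book value $194,359.
Year 4: DB = ⌊$194,359 × 150%/9⌋ = $32,393; SL = ⌊$157,859/6⌋ = $26,309 → take DB $32,393. Book value $161,966.
Year 5: DB = ⌊$161,966 × 150%/9⌋ = $26,994; SL = ⌊$125,466/5⌋ = $25,093 → take DB $26,994. Book value $134,972.
Year 6: DB = ⌊$134,972 × 150%/9⌋ = $22,495; SL = ⌊$98,472/4⌋ = $24,618 → take SL $24,618. Book value $110,354.
Year 7: DB = ⌊$110,354 × 150%/9⌋ = $18,392; SL = ⌊$73,854/3⌋ = $24,618 → take SL $24,618. Book value $85,736.
Year 8: DB = ⌊$85,736 × 150%/9⌋ = $14,289; SL = ⌊$49,236/2⌋ = $24,618 → take SL $24,618. Book value $61,118.

$24,618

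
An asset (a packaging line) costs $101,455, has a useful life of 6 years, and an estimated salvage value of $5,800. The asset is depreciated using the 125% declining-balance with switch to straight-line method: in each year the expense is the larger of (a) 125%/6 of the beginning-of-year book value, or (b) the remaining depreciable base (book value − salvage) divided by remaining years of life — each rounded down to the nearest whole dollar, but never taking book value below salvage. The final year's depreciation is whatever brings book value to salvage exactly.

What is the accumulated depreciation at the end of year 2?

Depreciable base = $101,455 − $5,800 = $95,655.
Year 1: DB = ⌊$101,455 × 125%/6⌋ = $21,136; SL = ⌊$95,655/6⌋ = $15,942 → take DB $21,136. Book value $80,319.
Year 2: DB = ⌊$80,319 × 125%/6⌋ = $16,733; SL = ⌊$74,519/5⌋ = $14,903 → take DB $16,733. Book value $63,586.
Accumulated through year 2 = $101,455 − $63,586 = $37,869.

$37,869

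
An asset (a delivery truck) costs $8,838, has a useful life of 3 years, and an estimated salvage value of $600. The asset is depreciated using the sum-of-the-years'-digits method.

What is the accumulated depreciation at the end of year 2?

Depreciable base = $8,838 − $600 = $8,238.
Sum of the years' digits = 3+2+1 = 6.
Year 1: $8,238 × 3/6 = $4,119. Book value $4,719.
Year 2: $8,238 × 2/6 = $2,746. Book value $1,973.
Accumulated through year 2 = $8,838 − $1,973 = $6,865.

$6,865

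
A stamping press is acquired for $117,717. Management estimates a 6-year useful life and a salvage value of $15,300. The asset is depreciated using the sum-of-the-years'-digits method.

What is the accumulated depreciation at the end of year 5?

Depreciable base = $117,717 − $15,300 = $102,417.
Sum of the years' digits = 6+5+4+3+2+1 = 21.
Year 1: $102,417 × 6/21 = $29,262. Book value $88,455.
Year 2: $102,417 × 5/21 = $24,385. Book value $64,070.
Year 3: $102,417 × 4/21 = $19,508. Book value $44,562.
Year 4: $102,417 × 3/21 = $14,631. Book value $29,931.
Year 5: $102,417 × 2/21 = $9,754. Book value $20,177.
Accumulated through year 5 = $117,717 − $20,177 = $97,540.

$97,540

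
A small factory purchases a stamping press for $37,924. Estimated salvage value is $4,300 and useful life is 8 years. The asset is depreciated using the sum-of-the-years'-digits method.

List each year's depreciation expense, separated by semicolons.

Depreciable base = $37,924 − $4,300 = $33,624.
Sum of the years' digits = 8+7+6+5+4+3+2+1 = 36.
Year 1: $33,624 × 8/36 = $7,472. Book value $30,452.
Year 2: $33,624 × 7/36 = $6,538. Book value $23,914.
Year 3: $33,624 × 6/36 = $5,604. Book value $18,310.
Year 4: $33,624 × 5/36 = $4,670. Book value $13,640.
Year 5: $33,624 × 4/36 = $3,736. Book value $9,904.
Year 6: $33,624 × 3/36 = $2,802. Book value $7,102.
Year 7: $33,624 × 2/36 = $1,868. Book value $5,234.
Year 8: $33,624 × 1/36 = $934. Book value $4,300.

$7,472; $6,538; $5,604; $4,670; $3,736; $2,802; $1,868; $934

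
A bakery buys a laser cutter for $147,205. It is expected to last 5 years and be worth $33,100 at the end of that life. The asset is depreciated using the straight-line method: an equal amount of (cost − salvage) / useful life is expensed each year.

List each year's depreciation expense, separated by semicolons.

Depreciable base = $147,205 − $33,100 = $114,105.
Annual expense = $114,105 / 5 = $22,821.
End of year 1: book value $124,384.
End of year 2: book value $101,563.
End of year 3: book value $78,742.
End of year 4: book value $55,921.
End of year 5: book value $33,100.

$22,821; $22,821; $22,821; $22,821; $22,821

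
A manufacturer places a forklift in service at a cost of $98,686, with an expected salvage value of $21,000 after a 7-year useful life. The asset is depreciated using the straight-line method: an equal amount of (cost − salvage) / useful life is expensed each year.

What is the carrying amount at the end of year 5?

Depreciable base = $98,686 − $21,000 = $77,686.
Annual expense = $77,686 / 7 = $11,098.
End of year 1: book value $87,588.
End of year 2: book value $76,490.
End of year 3: book value $65,392.
End of year 4: book value $54,294.
End of year 5: book value $43,196.

$43,196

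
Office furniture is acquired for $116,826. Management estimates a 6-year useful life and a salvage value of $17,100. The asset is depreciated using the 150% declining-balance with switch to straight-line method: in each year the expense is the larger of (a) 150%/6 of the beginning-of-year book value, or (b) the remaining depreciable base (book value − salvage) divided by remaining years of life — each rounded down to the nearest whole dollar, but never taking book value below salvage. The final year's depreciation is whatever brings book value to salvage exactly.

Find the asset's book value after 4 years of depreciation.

Depreciable base = $116,826 − $17,100 = $99,726.
Year 1: DB = ⌊$116,826 × 150%/6⌋ = $29,206; SL = ⌊$99,726/6⌋ = $16,621 → take DB $29,206. Book value $87,620.
Year 2: DB = ⌊$87,620 × 150%/6⌋ = $21,905; SL = ⌊$70,520/5⌋ = $14,104 → take DB $21,905. Book value $65,715.
Year 3: DB = ⌊$65,715 × 150%/6⌋ = $16,428; SL = ⌊$48,615/4⌋ = $12,153 → take DB $16,428. Book value $49,287.
Year 4: DB = ⌊$49,287 × 150%/6⌋ = $12,321; SL = ⌊$32,187/3⌋ = $10,729 → take DB $12,321. Book value $36,966.

$36,966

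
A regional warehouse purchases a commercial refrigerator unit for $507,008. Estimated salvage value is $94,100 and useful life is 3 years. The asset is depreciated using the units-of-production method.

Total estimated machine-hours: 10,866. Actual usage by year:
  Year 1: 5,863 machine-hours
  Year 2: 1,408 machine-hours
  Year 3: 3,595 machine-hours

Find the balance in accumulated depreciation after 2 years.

Depreciable base = $507,008 − $94,100 = $412,908.
Rate = $412,908 / 10,866 machine-hours = $38 per machine-hour.
Year 1: 5,863 × $38 = $222,794. Book value $284,214.
Year 2: 1,408 × $38 = $53,504. Book value $230,710.
Accumulated through year 2 = $507,008 − $230,710 = $276,298.

$276,298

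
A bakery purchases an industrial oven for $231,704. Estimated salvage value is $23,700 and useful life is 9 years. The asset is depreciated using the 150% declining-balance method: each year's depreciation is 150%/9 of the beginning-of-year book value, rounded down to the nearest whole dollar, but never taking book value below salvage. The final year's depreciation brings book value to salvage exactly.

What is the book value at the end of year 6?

$77,599

Depreciable base = $231,704 − $23,700 = $208,004.
Year 1: ⌊$231,704 × 150%/9⌋ = $38,617. Book value $193,087.
Year 2: ⌊$193,087 × 150%/9⌋ = $32,181. Book value $160,906.
Year 3: ⌊$160,906 × 150%/9⌋ = $26,817. Book value $134,089.
Year 4: ⌊$134,089 × 150%/9⌋ = $22,348. Book value $111,741.
Year 5: ⌊$111,741 × 150%/9⌋ = $18,623. Book value $93,118.
Year 6: ⌊$93,118 × 150%/9⌋ = $15,519. Book value $77,599.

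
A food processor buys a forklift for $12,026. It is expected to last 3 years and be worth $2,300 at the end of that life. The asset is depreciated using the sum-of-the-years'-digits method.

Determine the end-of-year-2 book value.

$3,921

Depreciable base = $12,026 − $2,300 = $9,726.
Sum of the years' digits = 3+2+1 = 6.
Year 1: $9,726 × 3/6 = $4,863. Book value $7,163.
Year 2: $9,726 × 2/6 = $3,242. Book value $3,921.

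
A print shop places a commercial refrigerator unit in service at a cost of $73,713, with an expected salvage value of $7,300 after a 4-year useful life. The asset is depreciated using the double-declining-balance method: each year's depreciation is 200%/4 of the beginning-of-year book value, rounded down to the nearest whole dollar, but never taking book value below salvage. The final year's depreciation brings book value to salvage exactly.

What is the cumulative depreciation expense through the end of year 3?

$64,498

Depreciable base = $73,713 − $7,300 = $66,413.
Year 1: ⌊$73,713 × 200%/4⌋ = $36,856. Book value $36,857.
Year 2: ⌊$36,857 × 200%/4⌋ = $18,428. Book value $18,429.
Year 3: ⌊$18,429 × 200%/4⌋ = $9,214. Book value $9,215.
Accumulated through year 3 = $73,713 − $9,215 = $64,498.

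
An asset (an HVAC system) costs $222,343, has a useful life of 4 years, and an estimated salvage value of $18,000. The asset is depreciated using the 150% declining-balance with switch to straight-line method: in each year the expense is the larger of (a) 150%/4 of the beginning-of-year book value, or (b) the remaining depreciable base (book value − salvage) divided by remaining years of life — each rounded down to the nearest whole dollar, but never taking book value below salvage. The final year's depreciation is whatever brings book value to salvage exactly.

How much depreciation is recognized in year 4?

$34,427

Depreciable base = $222,343 − $18,000 = $204,343.
Year 1: DB = ⌊$222,343 × 150%/4⌋ = $83,378; SL = ⌊$204,343/4⌋ = $51,085 → take DB $83,378. Book value $138,965.
Year 2: DB = ⌊$138,965 × 150%/4⌋ = $52,111; SL = ⌊$120,965/3⌋ = $40,321 → take DB $52,111. Book value $86,854.
Year 3: DB = ⌊$86,854 × 150%/4⌋ = $32,570; SL = ⌊$68,854/2⌋ = $34,427 → take SL $34,427. Book value $52,427.
Year 4 (final): $52,427 − $18,000 = $34,427. Book value $18,000.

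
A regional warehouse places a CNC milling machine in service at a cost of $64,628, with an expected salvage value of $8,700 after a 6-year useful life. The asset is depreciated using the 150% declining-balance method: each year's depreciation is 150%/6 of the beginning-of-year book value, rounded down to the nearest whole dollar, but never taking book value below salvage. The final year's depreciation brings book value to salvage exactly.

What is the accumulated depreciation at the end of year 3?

$37,362

Depreciable base = $64,628 − $8,700 = $55,928.
Year 1: ⌊$64,628 × 150%/6⌋ = $16,157. Book value $48,471.
Year 2: ⌊$48,471 × 150%/6⌋ = $12,117. Book value $36,354.
Year 3: ⌊$36,354 × 150%/6⌋ = $9,088. Book value $27,266.
Accumulated through year 3 = $64,628 − $27,266 = $37,362.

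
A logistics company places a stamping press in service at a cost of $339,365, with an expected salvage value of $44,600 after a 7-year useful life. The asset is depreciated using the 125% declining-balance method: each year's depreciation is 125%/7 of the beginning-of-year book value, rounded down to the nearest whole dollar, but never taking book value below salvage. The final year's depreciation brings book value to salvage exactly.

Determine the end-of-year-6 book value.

Depreciable base = $339,365 − $44,600 = $294,765.
Year 1: ⌊$339,365 × 125%/7⌋ = $60,600. Book value $278,765.
Year 2: ⌊$278,765 × 125%/7⌋ = $49,779. Book value $228,986.
Year 3: ⌊$228,986 × 125%/7⌋ = $40,890. Book value $188,096.
Year 4: ⌊$188,096 × 125%/7⌋ = $33,588. Book value $154,508.
Year 5: ⌊$154,508 × 125%/7⌋ = $27,590. Book value $126,918.
Year 6: ⌊$126,918 × 125%/7⌋ = $22,663. Book value $104,255.

$104,255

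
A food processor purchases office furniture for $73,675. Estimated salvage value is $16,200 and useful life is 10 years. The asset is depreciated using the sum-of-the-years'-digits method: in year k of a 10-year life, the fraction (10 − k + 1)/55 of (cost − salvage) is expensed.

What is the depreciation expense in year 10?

$1,045

Depreciable base = $73,675 − $16,200 = $57,475.
Sum of the years' digits = 10+9+8+7+6+5+4+3+2+1 = 55.
Year 1: $57,475 × 10/55 = $10,450. Book value $63,225.
Year 2: $57,475 × 9/55 = $9,405. Book value $53,820.
Year 3: $57,475 × 8/55 = $8,360. Book value $45,460.
Year 4: $57,475 × 7/55 = $7,315. Book value $38,145.
Year 5: $57,475 × 6/55 = $6,270. Book value $31,875.
Year 6: $57,475 × 5/55 = $5,225. Book value $26,650.
Year 7: $57,475 × 4/55 = $4,180. Book value $22,470.
Year 8: $57,475 × 3/55 = $3,135. Book value $19,335.
Year 9: $57,475 × 2/55 = $2,090. Book value $17,245.
Year 10: $57,475 × 1/55 = $1,045. Book value $16,200.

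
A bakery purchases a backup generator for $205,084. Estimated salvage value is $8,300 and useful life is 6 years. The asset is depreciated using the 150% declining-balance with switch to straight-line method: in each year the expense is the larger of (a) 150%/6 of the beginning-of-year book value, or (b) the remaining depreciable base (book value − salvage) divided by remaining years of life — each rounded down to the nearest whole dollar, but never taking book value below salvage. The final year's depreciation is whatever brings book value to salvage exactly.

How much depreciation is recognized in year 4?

$26,073

Depreciable base = $205,084 − $8,300 = $196,784.
Year 1: DB = ⌊$205,084 × 150%/6⌋ = $51,271; SL = ⌊$196,784/6⌋ = $32,797 → take DB $51,271. Book value $153,813.
Year 2: DB = ⌊$153,813 × 150%/6⌋ = $38,453; SL = ⌊$145,513/5⌋ = $29,102 → take DB $38,453. Book value $115,360.
Year 3: DB = ⌊$115,360 × 150%/6⌋ = $28,840; SL = ⌊$107,060/4⌋ = $26,765 → take DB $28,840. Book value $86,520.
Year 4: DB = ⌊$86,520 × 150%/6⌋ = $21,630; SL = ⌊$78,220/3⌋ = $26,073 → take SL $26,073. Book value $60,447.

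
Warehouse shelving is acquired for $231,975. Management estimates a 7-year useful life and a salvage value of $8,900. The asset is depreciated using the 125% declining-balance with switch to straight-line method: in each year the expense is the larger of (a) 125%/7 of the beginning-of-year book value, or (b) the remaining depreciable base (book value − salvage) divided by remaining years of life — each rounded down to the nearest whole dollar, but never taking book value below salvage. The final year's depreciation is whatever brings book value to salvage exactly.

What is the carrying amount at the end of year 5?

Depreciable base = $231,975 − $8,900 = $223,075.
Year 1: DB = ⌊$231,975 × 125%/7⌋ = $41,424; SL = ⌊$223,075/7⌋ = $31,867 → take DB $41,424. Book value $190,551.
Year 2: DB = ⌊$190,551 × 125%/7⌋ = $34,026; SL = ⌊$181,651/6⌋ = $30,275 → take DB $34,026. Book value $156,525.
Year 3: DB = ⌊$156,525 × 125%/7⌋ = $27,950; SL = ⌊$147,625/5⌋ = $29,525 → take SL $29,525. Book value $127,000.
Year 4: DB = ⌊$127,000 × 125%/7⌋ = $22,678; SL = ⌊$118,100/4⌋ = $29,525 → take SL $29,525. Book value $97,475.
Year 5: DB = ⌊$97,475 × 125%/7⌋ = $17,406; SL = ⌊$88,575/3⌋ = $29,525 → take SL $29,525. Book value $67,950.

$67,950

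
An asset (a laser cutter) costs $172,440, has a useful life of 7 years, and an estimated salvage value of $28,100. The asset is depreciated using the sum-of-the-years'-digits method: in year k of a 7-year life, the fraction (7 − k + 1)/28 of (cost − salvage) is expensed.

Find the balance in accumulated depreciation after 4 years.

Depreciable base = $172,440 − $28,100 = $144,340.
Sum of the years' digits = 7+6+5+4+3+2+1 = 28.
Year 1: $144,340 × 7/28 = $36,085. Book value $136,355.
Year 2: $144,340 × 6/28 = $30,930. Book value $105,425.
Year 3: $144,340 × 5/28 = $25,775. Book value $79,650.
Year 4: $144,340 × 4/28 = $20,620. Book value $59,030.
Accumulated through year 4 = $172,440 − $59,030 = $113,410.

$113,410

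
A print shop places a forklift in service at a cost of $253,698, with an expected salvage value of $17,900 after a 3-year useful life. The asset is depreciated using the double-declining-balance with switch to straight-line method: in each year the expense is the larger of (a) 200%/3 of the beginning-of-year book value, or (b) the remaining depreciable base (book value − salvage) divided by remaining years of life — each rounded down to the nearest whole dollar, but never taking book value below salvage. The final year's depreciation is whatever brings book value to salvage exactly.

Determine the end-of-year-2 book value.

$28,189

Depreciable base = $253,698 − $17,900 = $235,798.
Year 1: DB = ⌊$253,698 × 200%/3⌋ = $169,132; SL = ⌊$235,798/3⌋ = $78,599 → take DB $169,132. Book value $84,566.
Year 2: DB = ⌊$84,566 × 200%/3⌋ = $56,377; SL = ⌊$66,666/2⌋ = $33,333 → take DB $56,377. Book value $28,189.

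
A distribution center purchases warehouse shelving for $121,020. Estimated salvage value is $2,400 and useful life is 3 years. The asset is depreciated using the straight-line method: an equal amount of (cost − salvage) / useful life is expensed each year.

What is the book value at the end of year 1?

Depreciable base = $121,020 − $2,400 = $118,620.
Annual expense = $118,620 / 3 = $39,540.
End of year 1: book value $81,480.

$81,480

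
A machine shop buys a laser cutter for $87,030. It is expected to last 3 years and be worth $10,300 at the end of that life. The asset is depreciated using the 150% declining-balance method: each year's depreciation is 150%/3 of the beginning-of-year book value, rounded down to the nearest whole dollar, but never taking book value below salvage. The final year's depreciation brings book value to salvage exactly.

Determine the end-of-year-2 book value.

$21,758

Depreciable base = $87,030 − $10,300 = $76,730.
Year 1: ⌊$87,030 × 150%/3⌋ = $43,515. Book value $43,515.
Year 2: ⌊$43,515 × 150%/3⌋ = $21,757. Book value $21,758.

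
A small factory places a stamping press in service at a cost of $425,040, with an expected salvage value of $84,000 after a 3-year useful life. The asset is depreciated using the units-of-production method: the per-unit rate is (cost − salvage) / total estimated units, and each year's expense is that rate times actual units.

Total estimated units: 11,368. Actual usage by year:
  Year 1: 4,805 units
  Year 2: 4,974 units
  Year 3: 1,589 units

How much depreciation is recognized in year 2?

Depreciable base = $425,040 − $84,000 = $341,040.
Rate = $341,040 / 11,368 units = $30 per unit.
Year 1: 4,805 × $30 = $144,150. Book value $280,890.
Year 2: 4,974 × $30 = $149,220. Book value $131,670.

$149,220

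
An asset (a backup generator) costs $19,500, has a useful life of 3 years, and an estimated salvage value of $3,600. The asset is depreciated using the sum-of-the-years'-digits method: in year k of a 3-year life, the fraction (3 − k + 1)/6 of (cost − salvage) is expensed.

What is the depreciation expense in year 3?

$2,650

Depreciable base = $19,500 − $3,600 = $15,900.
Sum of the years' digits = 3+2+1 = 6.
Year 1: $15,900 × 3/6 = $7,950. Book value $11,550.
Year 2: $15,900 × 2/6 = $5,300. Book value $6,250.
Year 3: $15,900 × 1/6 = $2,650. Book value $3,600.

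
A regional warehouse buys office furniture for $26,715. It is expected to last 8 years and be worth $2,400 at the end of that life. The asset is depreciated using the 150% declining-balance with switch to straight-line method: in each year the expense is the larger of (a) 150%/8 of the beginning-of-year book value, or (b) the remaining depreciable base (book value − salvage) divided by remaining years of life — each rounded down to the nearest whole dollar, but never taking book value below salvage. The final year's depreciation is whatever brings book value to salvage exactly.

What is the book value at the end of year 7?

Depreciable base = $26,715 − $2,400 = $24,315.
Year 1: DB = ⌊$26,715 × 150%/8⌋ = $5,009; SL = ⌊$24,315/8⌋ = $3,039 → take DB $5,009. Book value $21,706.
Year 2: DB = ⌊$21,706 × 150%/8⌋ = $4,069; SL = ⌊$19,306/7⌋ = $2,758 → take DB $4,069. Book value $17,637.
Year 3: DB = ⌊$17,637 × 150%/8⌋ = $3,306; SL = ⌊$15,237/6⌋ = $2,539 → take DB $3,306. Book value $14,331.
Year 4: DB = ⌊$14,331 × 150%/8⌋ = $2,687; SL = ⌊$11,931/5⌋ = $2,386 → take DB $2,687. Book value $11,644.
Year 5: DB = ⌊$11,644 × 150%/8⌋ = $2,183; SL = ⌊$9,244/4⌋ = $2,311 → take SL $2,311. Book value $9,333.
Year 6: DB = ⌊$9,333 × 150%/8⌋ = $1,749; SL = ⌊$6,933/3⌋ = $2,311 → take SL $2,311. Book value $7,022.
Year 7: DB = ⌊$7,022 × 150%/8⌋ = $1,316; SL = ⌊$4,622/2⌋ = $2,311 → take SL $2,311. Book value $4,711.

$4,711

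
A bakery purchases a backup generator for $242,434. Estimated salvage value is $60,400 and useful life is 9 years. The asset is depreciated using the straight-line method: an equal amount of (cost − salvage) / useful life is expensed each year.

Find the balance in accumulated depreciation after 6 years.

Depreciable base = $242,434 − $60,400 = $182,034.
Annual expense = $182,034 / 9 = $20,226.
End of year 1: book value $222,208.
End of year 2: book value $201,982.
End of year 3: book value $181,756.
End of year 4: book value $161,530.
End of year 5: book value $141,304.
End of year 6: book value $121,078.
Accumulated through year 6 = $242,434 − $121,078 = $121,356.

$121,356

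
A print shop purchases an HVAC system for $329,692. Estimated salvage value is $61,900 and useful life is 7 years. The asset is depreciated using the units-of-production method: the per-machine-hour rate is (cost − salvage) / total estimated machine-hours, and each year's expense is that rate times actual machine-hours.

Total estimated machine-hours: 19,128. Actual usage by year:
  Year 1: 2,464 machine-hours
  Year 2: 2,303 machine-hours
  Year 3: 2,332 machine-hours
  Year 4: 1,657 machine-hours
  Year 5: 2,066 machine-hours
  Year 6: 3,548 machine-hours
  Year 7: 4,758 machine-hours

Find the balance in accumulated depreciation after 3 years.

Depreciable base = $329,692 − $61,900 = $267,792.
Rate = $267,792 / 19,128 machine-hours = $14 per machine-hour.
Year 1: 2,464 × $14 = $34,496. Book value $295,196.
Year 2: 2,303 × $14 = $32,242. Book value $262,954.
Year 3: 2,332 × $14 = $32,648. Book value $230,306.
Accumulated through year 3 = $329,692 − $230,306 = $99,386.

$99,386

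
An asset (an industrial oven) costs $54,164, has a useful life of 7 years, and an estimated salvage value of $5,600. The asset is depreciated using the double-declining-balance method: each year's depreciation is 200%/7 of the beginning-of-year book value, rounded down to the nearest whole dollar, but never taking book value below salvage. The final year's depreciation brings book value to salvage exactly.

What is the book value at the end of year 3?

$19,740

Depreciable base = $54,164 − $5,600 = $48,564.
Year 1: ⌊$54,164 × 200%/7⌋ = $15,475. Book value $38,689.
Year 2: ⌊$38,689 × 200%/7⌋ = $11,054. Book value $27,635.
Year 3: ⌊$27,635 × 200%/7⌋ = $7,895. Book value $19,740.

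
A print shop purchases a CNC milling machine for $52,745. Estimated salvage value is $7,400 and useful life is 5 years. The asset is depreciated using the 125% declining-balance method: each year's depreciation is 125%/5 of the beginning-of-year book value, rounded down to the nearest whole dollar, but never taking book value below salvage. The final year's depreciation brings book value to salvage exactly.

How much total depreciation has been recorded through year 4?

Depreciable base = $52,745 − $7,400 = $45,345.
Year 1: ⌊$52,745 × 125%/5⌋ = $13,186. Book value $39,559.
Year 2: ⌊$39,559 × 125%/5⌋ = $9,889. Book value $29,670.
Year 3: ⌊$29,670 × 125%/5⌋ = $7,417. Book value $22,253.
Year 4: ⌊$22,253 × 125%/5⌋ = $5,563. Book value $16,690.
Accumulated through year 4 = $52,745 − $16,690 = $36,055.

$36,055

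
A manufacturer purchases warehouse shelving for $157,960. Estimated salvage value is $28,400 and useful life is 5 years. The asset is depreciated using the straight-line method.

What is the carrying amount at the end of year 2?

Depreciable base = $157,960 − $28,400 = $129,560.
Annual expense = $129,560 / 5 = $25,912.
End of year 1: book value $132,048.
End of year 2: book value $106,136.

$106,136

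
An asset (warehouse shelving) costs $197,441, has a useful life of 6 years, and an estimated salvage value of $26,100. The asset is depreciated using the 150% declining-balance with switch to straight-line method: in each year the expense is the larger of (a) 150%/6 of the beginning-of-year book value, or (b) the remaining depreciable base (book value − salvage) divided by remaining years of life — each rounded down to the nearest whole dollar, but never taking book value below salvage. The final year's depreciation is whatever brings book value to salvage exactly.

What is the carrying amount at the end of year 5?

Depreciable base = $197,441 − $26,100 = $171,341.
Year 1: DB = ⌊$197,441 × 150%/6⌋ = $49,360; SL = ⌊$171,341/6⌋ = $28,556 → take DB $49,360. Book value $148,081.
Year 2: DB = ⌊$148,081 × 150%/6⌋ = $37,020; SL = ⌊$121,981/5⌋ = $24,396 → take DB $37,020. Book value $111,061.
Year 3: DB = ⌊$111,061 × 150%/6⌋ = $27,765; SL = ⌊$84,961/4⌋ = $21,240 → take DB $27,765. Book value $83,296.
Year 4: DB = ⌊$83,296 × 150%/6⌋ = $20,824; SL = ⌊$57,196/3⌋ = $19,065 → take DB $20,824. Book value $62,472.
Year 5: DB = ⌊$62,472 × 150%/6⌋ = $15,618; SL = ⌊$36,372/2⌋ = $18,186 → take SL $18,186. Book value $44,286.

$44,286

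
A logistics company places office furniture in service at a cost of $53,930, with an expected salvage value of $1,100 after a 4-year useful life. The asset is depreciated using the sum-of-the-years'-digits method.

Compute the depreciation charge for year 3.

Depreciable base = $53,930 − $1,100 = $52,830.
Sum of the years' digits = 4+3+2+1 = 10.
Year 1: $52,830 × 4/10 = $21,132. Book value $32,798.
Year 2: $52,830 × 3/10 = $15,849. Book value $16,949.
Year 3: $52,830 × 2/10 = $10,566. Book value $6,383.

$10,566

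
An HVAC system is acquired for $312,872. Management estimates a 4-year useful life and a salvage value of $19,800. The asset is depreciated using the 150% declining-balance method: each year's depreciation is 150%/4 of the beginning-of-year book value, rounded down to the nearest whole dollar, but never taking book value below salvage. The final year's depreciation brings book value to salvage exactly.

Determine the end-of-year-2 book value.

Depreciable base = $312,872 − $19,800 = $293,072.
Year 1: ⌊$312,872 × 150%/4⌋ = $117,327. Book value $195,545.
Year 2: ⌊$195,545 × 150%/4⌋ = $73,329. Book value $122,216.

$122,216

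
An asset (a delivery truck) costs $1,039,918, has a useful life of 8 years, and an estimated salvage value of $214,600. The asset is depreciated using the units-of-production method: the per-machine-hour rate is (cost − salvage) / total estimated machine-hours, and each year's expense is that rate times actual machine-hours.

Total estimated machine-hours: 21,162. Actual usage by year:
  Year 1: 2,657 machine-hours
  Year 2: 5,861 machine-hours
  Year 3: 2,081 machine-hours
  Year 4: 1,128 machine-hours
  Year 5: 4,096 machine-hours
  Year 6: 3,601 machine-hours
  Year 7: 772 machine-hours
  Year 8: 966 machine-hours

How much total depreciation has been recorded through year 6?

Depreciable base = $1,039,918 − $214,600 = $825,318.
Rate = $825,318 / 21,162 machine-hours = $39 per machine-hour.
Year 1: 2,657 × $39 = $103,623. Book value $936,295.
Year 2: 5,861 × $39 = $228,579. Book value $707,716.
Year 3: 2,081 × $39 = $81,159. Book value $626,557.
Year 4: 1,128 × $39 = $43,992. Book value $582,565.
Year 5: 4,096 × $39 = $159,744. Book value $422,821.
Year 6: 3,601 × $39 = $140,439. Book value $282,382.
Accumulated through year 6 = $1,039,918 − $282,382 = $757,536.

$757,536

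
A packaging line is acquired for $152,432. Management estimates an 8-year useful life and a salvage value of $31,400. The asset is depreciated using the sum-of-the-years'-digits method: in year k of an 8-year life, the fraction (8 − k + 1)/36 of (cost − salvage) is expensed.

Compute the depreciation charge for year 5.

$13,448

Depreciable base = $152,432 − $31,400 = $121,032.
Sum of the years' digits = 8+7+6+5+4+3+2+1 = 36.
Year 1: $121,032 × 8/36 = $26,896. Book value $125,536.
Year 2: $121,032 × 7/36 = $23,534. Book value $102,002.
Year 3: $121,032 × 6/36 = $20,172. Book value $81,830.
Year 4: $121,032 × 5/36 = $16,810. Book value $65,020.
Year 5: $121,032 × 4/36 = $13,448. Book value $51,572.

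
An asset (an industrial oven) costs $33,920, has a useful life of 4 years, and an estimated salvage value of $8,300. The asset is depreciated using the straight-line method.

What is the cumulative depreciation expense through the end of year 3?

$19,215

Depreciable base = $33,920 − $8,300 = $25,620.
Annual expense = $25,620 / 4 = $6,405.
End of year 1: book value $27,515.
End of year 2: book value $21,110.
End of year 3: book value $14,705.
Accumulated through year 3 = $33,920 − $14,705 = $19,215.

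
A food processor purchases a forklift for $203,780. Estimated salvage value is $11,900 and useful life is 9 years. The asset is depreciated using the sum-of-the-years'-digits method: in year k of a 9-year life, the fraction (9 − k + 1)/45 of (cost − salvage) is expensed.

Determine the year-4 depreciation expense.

$25,584

Depreciable base = $203,780 − $11,900 = $191,880.
Sum of the years' digits = 9+8+7+6+5+4+3+2+1 = 45.
Year 1: $191,880 × 9/45 = $38,376. Book value $165,404.
Year 2: $191,880 × 8/45 = $34,112. Book value $131,292.
Year 3: $191,880 × 7/45 = $29,848. Book value $101,444.
Year 4: $191,880 × 6/45 = $25,584. Book value $75,860.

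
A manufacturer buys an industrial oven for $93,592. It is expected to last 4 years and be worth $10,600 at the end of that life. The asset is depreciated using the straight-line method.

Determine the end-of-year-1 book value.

Depreciable base = $93,592 − $10,600 = $82,992.
Annual expense = $82,992 / 4 = $20,748.
End of year 1: book value $72,844.

$72,844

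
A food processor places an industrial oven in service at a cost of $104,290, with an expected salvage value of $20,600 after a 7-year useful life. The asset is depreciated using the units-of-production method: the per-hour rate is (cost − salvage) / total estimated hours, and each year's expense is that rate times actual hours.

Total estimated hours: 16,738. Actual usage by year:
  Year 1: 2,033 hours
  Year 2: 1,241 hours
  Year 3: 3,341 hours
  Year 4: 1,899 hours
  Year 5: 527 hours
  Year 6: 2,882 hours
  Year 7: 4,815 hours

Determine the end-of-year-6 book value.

Depreciable base = $104,290 − $20,600 = $83,690.
Rate = $83,690 / 16,738 hours = $5 per hour.
Year 1: 2,033 × $5 = $10,165. Book value $94,125.
Year 2: 1,241 × $5 = $6,205. Book value $87,920.
Year 3: 3,341 × $5 = $16,705. Book value $71,215.
Year 4: 1,899 × $5 = $9,495. Book value $61,720.
Year 5: 527 × $5 = $2,635. Book value $59,085.
Year 6: 2,882 × $5 = $14,410. Book value $44,675.

$44,675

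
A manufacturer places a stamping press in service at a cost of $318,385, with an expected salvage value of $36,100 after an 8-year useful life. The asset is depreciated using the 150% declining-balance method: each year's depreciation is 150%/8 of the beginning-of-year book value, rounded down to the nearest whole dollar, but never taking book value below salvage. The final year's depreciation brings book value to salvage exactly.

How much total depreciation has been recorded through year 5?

$205,646

Depreciable base = $318,385 − $36,100 = $282,285.
Year 1: ⌊$318,385 × 150%/8⌋ = $59,697. Book value $258,688.
Year 2: ⌊$258,688 × 150%/8⌋ = $48,504. Book value $210,184.
Year 3: ⌊$210,184 × 150%/8⌋ = $39,409. Book value $170,775.
Year 4: ⌊$170,775 × 150%/8⌋ = $32,020. Book value $138,755.
Year 5: ⌊$138,755 × 150%/8⌋ = $26,016. Book value $112,739.
Accumulated through year 5 = $318,385 − $112,739 = $205,646.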